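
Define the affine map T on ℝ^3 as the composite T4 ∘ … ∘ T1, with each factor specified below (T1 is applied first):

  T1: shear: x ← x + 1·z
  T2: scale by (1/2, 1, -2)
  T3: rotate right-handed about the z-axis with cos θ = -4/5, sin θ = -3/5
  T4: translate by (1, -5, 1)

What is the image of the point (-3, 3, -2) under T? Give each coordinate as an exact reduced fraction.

T1 shear: x ← x + 1·z: (-3, 3, -2) → (-5, 3, -2)
T2 scale by (1/2, 1, -2): (-5, 3, -2) → (-5/2, 3, 4)
T3 rotate right-handed about the z-axis with cos θ = -4/5, sin θ = -3/5: (-5/2, 3, 4) → (19/5, -9/10, 4)
T4 translate by (1, -5, 1): (19/5, -9/10, 4) → (24/5, -59/10, 5)

T(p) = (24/5, -59/10, 5)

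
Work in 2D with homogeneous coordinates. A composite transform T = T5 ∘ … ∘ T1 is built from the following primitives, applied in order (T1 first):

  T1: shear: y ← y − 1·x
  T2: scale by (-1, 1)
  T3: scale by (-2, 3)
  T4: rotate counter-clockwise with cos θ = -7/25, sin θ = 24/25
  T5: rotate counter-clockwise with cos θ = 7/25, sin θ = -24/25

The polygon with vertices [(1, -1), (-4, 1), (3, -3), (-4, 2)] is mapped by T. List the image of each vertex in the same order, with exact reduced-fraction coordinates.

image vertices: (614/125, -498/125), (-9256/625, 5217/625), (1842/125, -1494/125), (-10264/625, 6798/625)

T1 shear: y ← y − 1·x: (1, -1) → (1, -2); (-4, 1) → (-4, 5); (3, -3) → (3, -6); (-4, 2) → (-4, 6)
T2 scale by (-1, 1): (1, -2) → (-1, -2); (-4, 5) → (4, 5); (3, -6) → (-3, -6); (-4, 6) → (4, 6)
T3 scale by (-2, 3): (-1, -2) → (2, -6); (4, 5) → (-8, 15); (-3, -6) → (6, -18); (4, 6) → (-8, 18)
T4 rotate counter-clockwise with cos θ = -7/25, sin θ = 24/25: (2, -6) → (26/5, 18/5); (-8, 15) → (-304/25, -297/25); (6, -18) → (78/5, 54/5); (-8, 18) → (-376/25, -318/25)
T5 rotate counter-clockwise with cos θ = 7/25, sin θ = -24/25: (26/5, 18/5) → (614/125, -498/125); (-304/25, -297/25) → (-9256/625, 5217/625); (78/5, 54/5) → (1842/125, -1494/125); (-376/25, -318/25) → (-10264/625, 6798/625)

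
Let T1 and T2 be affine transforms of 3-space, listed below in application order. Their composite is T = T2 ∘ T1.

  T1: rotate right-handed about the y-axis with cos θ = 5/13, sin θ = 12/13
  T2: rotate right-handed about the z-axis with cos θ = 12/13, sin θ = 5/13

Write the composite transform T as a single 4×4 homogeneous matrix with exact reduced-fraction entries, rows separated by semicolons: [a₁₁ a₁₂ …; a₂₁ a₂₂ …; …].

T1 = [5/13 0 12/13 0; 0 1 0 0; -12/13 0 5/13 0; 0 0 0 1]
T2·T1 = [60/169 -5/13 144/169 0; 25/169 12/13 60/169 0; -12/13 0 5/13 0; 0 0 0 1]

T = [60/169 -5/13 144/169 0; 25/169 12/13 60/169 0; -12/13 0 5/13 0; 0 0 0 1]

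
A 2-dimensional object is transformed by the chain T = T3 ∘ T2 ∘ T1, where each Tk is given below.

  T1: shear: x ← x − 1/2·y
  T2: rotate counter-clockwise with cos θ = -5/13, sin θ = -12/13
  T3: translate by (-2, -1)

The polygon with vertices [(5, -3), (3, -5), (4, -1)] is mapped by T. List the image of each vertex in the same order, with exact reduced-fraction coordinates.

image vertices: (-189/26, -76/13), (-227/26, -54/13), (-121/26, -62/13)

T1 shear: x ← x − 1/2·y: (5, -3) → (13/2, -3); (3, -5) → (11/2, -5); (4, -1) → (9/2, -1)
T2 rotate counter-clockwise with cos θ = -5/13, sin θ = -12/13: (13/2, -3) → (-137/26, -63/13); (11/2, -5) → (-175/26, -41/13); (9/2, -1) → (-69/26, -49/13)
T3 translate by (-2, -1): (-137/26, -63/13) → (-189/26, -76/13); (-175/26, -41/13) → (-227/26, -54/13); (-69/26, -49/13) → (-121/26, -62/13)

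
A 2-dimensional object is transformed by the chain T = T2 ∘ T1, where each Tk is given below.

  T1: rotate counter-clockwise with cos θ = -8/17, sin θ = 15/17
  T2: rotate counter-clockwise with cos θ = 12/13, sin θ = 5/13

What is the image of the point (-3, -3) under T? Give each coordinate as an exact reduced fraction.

T1 rotate counter-clockwise with cos θ = -8/17, sin θ = 15/17: (-3, -3) → (69/17, -21/17)
T2 rotate counter-clockwise with cos θ = 12/13, sin θ = 5/13: (69/17, -21/17) → (933/221, 93/221)

T(p) = (933/221, 93/221)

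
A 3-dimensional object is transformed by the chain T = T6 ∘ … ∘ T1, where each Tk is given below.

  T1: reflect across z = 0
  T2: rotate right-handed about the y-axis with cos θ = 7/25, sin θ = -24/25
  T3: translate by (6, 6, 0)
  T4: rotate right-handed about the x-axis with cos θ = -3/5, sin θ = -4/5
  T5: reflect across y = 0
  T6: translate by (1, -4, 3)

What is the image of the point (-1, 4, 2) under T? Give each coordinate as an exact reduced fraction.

T1 reflect across z = 0: (-1, 4, 2) → (-1, 4, -2)
T2 rotate right-handed about the y-axis with cos θ = 7/25, sin θ = -24/25: (-1, 4, -2) → (41/25, 4, -38/25)
T3 translate by (6, 6, 0): (41/25, 4, -38/25) → (191/25, 10, -38/25)
T4 rotate right-handed about the x-axis with cos θ = -3/5, sin θ = -4/5: (191/25, 10, -38/25) → (191/25, -902/125, -886/125)
T5 reflect across y = 0: (191/25, -902/125, -886/125) → (191/25, 902/125, -886/125)
T6 translate by (1, -4, 3): (191/25, 902/125, -886/125) → (216/25, 402/125, -511/125)

T(p) = (216/25, 402/125, -511/125)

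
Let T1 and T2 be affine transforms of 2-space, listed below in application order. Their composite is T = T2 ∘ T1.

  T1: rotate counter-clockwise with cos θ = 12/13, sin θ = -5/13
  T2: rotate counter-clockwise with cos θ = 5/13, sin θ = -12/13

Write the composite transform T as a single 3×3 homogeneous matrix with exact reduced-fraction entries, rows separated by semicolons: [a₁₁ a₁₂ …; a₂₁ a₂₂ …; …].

T = [0 1 0; -1 0 0; 0 0 1]

T1 = [12/13 5/13 0; -5/13 12/13 0; 0 0 1]
T2·T1 = [0 1 0; -1 0 0; 0 0 1]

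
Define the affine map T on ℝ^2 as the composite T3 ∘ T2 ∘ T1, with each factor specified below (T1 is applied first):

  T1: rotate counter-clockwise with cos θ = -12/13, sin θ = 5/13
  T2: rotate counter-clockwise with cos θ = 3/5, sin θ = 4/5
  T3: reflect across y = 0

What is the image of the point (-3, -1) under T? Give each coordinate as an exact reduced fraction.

T(p) = (27/13, -31/13)

T1 rotate counter-clockwise with cos θ = -12/13, sin θ = 5/13: (-3, -1) → (41/13, -3/13)
T2 rotate counter-clockwise with cos θ = 3/5, sin θ = 4/5: (41/13, -3/13) → (27/13, 31/13)
T3 reflect across y = 0: (27/13, 31/13) → (27/13, -31/13)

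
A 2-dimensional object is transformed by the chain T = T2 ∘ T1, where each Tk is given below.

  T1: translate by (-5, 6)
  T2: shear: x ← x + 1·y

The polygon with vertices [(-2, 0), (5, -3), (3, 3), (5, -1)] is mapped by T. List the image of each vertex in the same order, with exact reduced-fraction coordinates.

T1 translate by (-5, 6): (-2, 0) → (-7, 6); (5, -3) → (0, 3); (3, 3) → (-2, 9); (5, -1) → (0, 5)
T2 shear: x ← x + 1·y: (-7, 6) → (-1, 6); (0, 3) → (3, 3); (-2, 9) → (7, 9); (0, 5) → (5, 5)

image vertices: (-1, 6), (3, 3), (7, 9), (5, 5)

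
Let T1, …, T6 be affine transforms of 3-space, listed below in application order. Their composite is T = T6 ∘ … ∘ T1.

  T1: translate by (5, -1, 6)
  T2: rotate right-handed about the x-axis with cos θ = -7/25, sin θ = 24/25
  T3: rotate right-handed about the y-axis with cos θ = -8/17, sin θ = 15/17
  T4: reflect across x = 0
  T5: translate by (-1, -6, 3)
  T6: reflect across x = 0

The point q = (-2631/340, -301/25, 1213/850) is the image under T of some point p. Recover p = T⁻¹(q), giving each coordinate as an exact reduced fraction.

T1 = [1 0 0 5; 0 1 0 -1; 0 0 1 6; 0 0 0 1]
T2·T1 = [1 0 0 5; 0 -7/25 -24/25 -137/25; 0 24/25 -7/25 -66/25; 0 0 0 1]
T3·…·T1 = [-8/17 72/85 -21/85 -398/85; 0 -7/25 -24/25 -137/25; -15/17 -192/425 56/425 -1347/425; 0 0 0 1]
T4·…·T1 = [8/17 -72/85 21/85 398/85; 0 -7/25 -24/25 -137/25; -15/17 -192/425 56/425 -1347/425; 0 0 0 1]
T5·…·T1 = [8/17 -72/85 21/85 313/85; 0 -7/25 -24/25 -287/25; -15/17 -192/425 56/425 -72/425; 0 0 0 1]
T6·…·T1 = [-8/17 72/85 -21/85 -313/85; 0 -7/25 -24/25 -287/25; -15/17 -192/425 56/425 -72/425; 0 0 0 1]
det M = 1; M⁻¹ = [-8/17 0 -15/17 -32/17; 72/85 -7/25 -192/425 -73/425; -21/85 -24/25 56/425 -5061/425; 0 0 0 1]
M⁻¹ · (-2631/340, -301/25, 1213/850)ᵀ = (1/2, -4, 7/4)ᵀ

p = (1/2, -4, 7/4)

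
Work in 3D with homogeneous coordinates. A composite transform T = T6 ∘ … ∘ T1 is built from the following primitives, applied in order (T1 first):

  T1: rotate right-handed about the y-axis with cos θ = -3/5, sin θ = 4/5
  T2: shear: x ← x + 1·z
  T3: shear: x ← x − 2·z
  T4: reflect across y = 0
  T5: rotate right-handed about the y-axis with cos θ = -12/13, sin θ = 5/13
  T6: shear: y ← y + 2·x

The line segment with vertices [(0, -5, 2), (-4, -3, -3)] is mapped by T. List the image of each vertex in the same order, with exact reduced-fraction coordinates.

T1 rotate right-handed about the y-axis with cos θ = -3/5, sin θ = 4/5: (0, -5, 2) → (8/5, -5, -6/5); (-4, -3, -3) → (0, -3, 5)
T2 shear: x ← x + 1·z: (8/5, -5, -6/5) → (2/5, -5, -6/5); (0, -3, 5) → (5, -3, 5)
T3 shear: x ← x − 2·z: (2/5, -5, -6/5) → (14/5, -5, -6/5); (5, -3, 5) → (-5, -3, 5)
T4 reflect across y = 0: (14/5, -5, -6/5) → (14/5, 5, -6/5); (-5, -3, 5) → (-5, 3, 5)
T5 rotate right-handed about the y-axis with cos θ = -12/13, sin θ = 5/13: (14/5, 5, -6/5) → (-198/65, 5, 2/65); (-5, 3, 5) → (85/13, 3, -35/13)
T6 shear: y ← y + 2·x: (-198/65, 5, 2/65) → (-198/65, -71/65, 2/65); (85/13, 3, -35/13) → (85/13, 209/13, -35/13)

image vertices: (-198/65, -71/65, 2/65), (85/13, 209/13, -35/13)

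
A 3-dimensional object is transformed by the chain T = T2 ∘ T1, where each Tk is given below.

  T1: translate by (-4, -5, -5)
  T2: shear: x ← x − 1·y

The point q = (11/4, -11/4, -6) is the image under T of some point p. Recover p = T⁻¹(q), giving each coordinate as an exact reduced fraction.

p = (4, 9/4, -1)

T1 = [1 0 0 -4; 0 1 0 -5; 0 0 1 -5; 0 0 0 1]
T2·T1 = [1 -1 0 1; 0 1 0 -5; 0 0 1 -5; 0 0 0 1]
det M = 1; M⁻¹ = [1 1 0 4; 0 1 0 5; 0 0 1 5; 0 0 0 1]
M⁻¹ · (11/4, -11/4, -6)ᵀ = (4, 9/4, -1)ᵀ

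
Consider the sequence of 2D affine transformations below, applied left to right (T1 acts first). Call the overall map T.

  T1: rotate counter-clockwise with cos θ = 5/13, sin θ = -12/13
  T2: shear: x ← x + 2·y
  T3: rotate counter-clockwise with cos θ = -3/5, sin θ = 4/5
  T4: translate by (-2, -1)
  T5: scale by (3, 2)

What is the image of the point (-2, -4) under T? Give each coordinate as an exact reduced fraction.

T(p) = (12/65, -554/65)

T1 rotate counter-clockwise with cos θ = 5/13, sin θ = -12/13: (-2, -4) → (-58/13, 4/13)
T2 shear: x ← x + 2·y: (-58/13, 4/13) → (-50/13, 4/13)
T3 rotate counter-clockwise with cos θ = -3/5, sin θ = 4/5: (-50/13, 4/13) → (134/65, -212/65)
T4 translate by (-2, -1): (134/65, -212/65) → (4/65, -277/65)
T5 scale by (3, 2): (4/65, -277/65) → (12/65, -554/65)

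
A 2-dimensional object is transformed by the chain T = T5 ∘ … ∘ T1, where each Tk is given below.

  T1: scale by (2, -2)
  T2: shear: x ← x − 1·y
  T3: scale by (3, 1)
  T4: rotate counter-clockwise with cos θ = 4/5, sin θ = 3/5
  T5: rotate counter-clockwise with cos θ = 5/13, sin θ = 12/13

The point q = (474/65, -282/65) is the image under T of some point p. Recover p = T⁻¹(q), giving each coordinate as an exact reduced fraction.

T1 = [2 0 0; 0 -2 0; 0 0 1]
T2·T1 = [2 2 0; 0 -2 0; 0 0 1]
T3·…·T1 = [6 6 0; 0 -2 0; 0 0 1]
T4·…·T1 = [24/5 6 0; 18/5 2 0; 0 0 1]
T5·…·T1 = [-96/65 6/13 0; 378/65 82/13 0; 0 0 1]
det M = -12; M⁻¹ = [-41/78 1/26 0; 63/130 8/65 0; 0 0 1]
M⁻¹ · (474/65, -282/65)ᵀ = (-4, 3)ᵀ

p = (-4, 3)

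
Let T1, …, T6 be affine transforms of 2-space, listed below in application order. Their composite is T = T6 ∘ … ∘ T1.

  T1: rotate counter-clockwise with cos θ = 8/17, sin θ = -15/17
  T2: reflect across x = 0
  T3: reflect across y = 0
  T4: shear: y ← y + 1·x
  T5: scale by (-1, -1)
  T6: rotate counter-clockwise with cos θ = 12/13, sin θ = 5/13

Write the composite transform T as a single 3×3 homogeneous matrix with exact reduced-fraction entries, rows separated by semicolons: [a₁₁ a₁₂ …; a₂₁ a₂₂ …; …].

T1 = [8/17 15/17 0; -15/17 8/17 0; 0 0 1]
T2·T1 = [-8/17 -15/17 0; -15/17 8/17 0; 0 0 1]
T3·…·T1 = [-8/17 -15/17 0; 15/17 -8/17 0; 0 0 1]
T4·…·T1 = [-8/17 -15/17 0; 7/17 -23/17 0; 0 0 1]
T5·…·T1 = [8/17 15/17 0; -7/17 23/17 0; 0 0 1]
T6·…·T1 = [131/221 5/17 0; -44/221 27/17 0; 0 0 1]

T = [131/221 5/17 0; -44/221 27/17 0; 0 0 1]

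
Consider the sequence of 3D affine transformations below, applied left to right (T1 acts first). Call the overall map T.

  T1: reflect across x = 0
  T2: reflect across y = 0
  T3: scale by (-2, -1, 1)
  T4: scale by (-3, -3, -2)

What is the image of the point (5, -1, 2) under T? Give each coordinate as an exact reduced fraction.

T1 reflect across x = 0: (5, -1, 2) → (-5, -1, 2)
T2 reflect across y = 0: (-5, -1, 2) → (-5, 1, 2)
T3 scale by (-2, -1, 1): (-5, 1, 2) → (10, -1, 2)
T4 scale by (-3, -3, -2): (10, -1, 2) → (-30, 3, -4)

T(p) = (-30, 3, -4)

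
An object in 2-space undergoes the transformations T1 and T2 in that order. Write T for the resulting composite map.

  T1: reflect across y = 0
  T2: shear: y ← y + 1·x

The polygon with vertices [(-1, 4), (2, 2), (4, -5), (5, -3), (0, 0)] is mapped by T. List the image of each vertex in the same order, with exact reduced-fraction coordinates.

image vertices: (-1, -5), (2, 0), (4, 9), (5, 8), (0, 0)

T1 reflect across y = 0: (-1, 4) → (-1, -4); (2, 2) → (2, -2); (4, -5) → (4, 5); (5, -3) → (5, 3); (0, 0) → (0, 0)
T2 shear: y ← y + 1·x: (-1, -4) → (-1, -5); (2, -2) → (2, 0); (4, 5) → (4, 9); (5, 3) → (5, 8); (0, 0) → (0, 0)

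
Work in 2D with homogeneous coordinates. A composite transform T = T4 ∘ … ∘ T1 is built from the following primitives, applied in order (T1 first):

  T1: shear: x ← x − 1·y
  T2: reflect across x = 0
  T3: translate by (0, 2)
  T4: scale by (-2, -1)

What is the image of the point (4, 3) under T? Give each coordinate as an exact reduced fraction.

T(p) = (2, -5)

T1 shear: x ← x − 1·y: (4, 3) → (1, 3)
T2 reflect across x = 0: (1, 3) → (-1, 3)
T3 translate by (0, 2): (-1, 3) → (-1, 5)
T4 scale by (-2, -1): (-1, 5) → (2, -5)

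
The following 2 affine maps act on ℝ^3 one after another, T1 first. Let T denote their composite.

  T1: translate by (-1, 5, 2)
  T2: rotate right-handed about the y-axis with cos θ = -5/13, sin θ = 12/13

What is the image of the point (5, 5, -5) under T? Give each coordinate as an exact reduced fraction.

T(p) = (-56/13, 10, -33/13)

T1 translate by (-1, 5, 2): (5, 5, -5) → (4, 10, -3)
T2 rotate right-handed about the y-axis with cos θ = -5/13, sin θ = 12/13: (4, 10, -3) → (-56/13, 10, -33/13)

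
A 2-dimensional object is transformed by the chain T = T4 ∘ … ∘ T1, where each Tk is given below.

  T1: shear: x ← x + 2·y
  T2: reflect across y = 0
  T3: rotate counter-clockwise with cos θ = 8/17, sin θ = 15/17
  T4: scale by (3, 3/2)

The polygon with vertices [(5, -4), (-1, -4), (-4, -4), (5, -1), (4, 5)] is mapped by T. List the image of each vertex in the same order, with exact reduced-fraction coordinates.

T1 shear: x ← x + 2·y: (5, -4) → (-3, -4); (-1, -4) → (-9, -4); (-4, -4) → (-12, -4); (5, -1) → (3, -1); (4, 5) → (14, 5)
T2 reflect across y = 0: (-3, -4) → (-3, 4); (-9, -4) → (-9, 4); (-12, -4) → (-12, 4); (3, -1) → (3, 1); (14, 5) → (14, -5)
T3 rotate counter-clockwise with cos θ = 8/17, sin θ = 15/17: (-3, 4) → (-84/17, -13/17); (-9, 4) → (-132/17, -103/17); (-12, 4) → (-156/17, -148/17); (3, 1) → (9/17, 53/17); (14, -5) → (11, 10)
T4 scale by (3, 3/2): (-84/17, -13/17) → (-252/17, -39/34); (-132/17, -103/17) → (-396/17, -309/34); (-156/17, -148/17) → (-468/17, -222/17); (9/17, 53/17) → (27/17, 159/34); (11, 10) → (33, 15)

image vertices: (-252/17, -39/34), (-396/17, -309/34), (-468/17, -222/17), (27/17, 159/34), (33, 15)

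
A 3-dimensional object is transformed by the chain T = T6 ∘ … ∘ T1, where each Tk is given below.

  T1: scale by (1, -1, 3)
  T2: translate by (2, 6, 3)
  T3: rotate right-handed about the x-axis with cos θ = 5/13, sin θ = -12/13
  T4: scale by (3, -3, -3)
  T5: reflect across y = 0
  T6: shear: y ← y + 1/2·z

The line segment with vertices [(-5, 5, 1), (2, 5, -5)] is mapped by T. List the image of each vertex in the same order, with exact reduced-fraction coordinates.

image vertices: (-9, 204/13, -54/13), (12, -309/13, 216/13)

T1 scale by (1, -1, 3): (-5, 5, 1) → (-5, -5, 3); (2, 5, -5) → (2, -5, -15)
T2 translate by (2, 6, 3): (-5, -5, 3) → (-3, 1, 6); (2, -5, -15) → (4, 1, -12)
T3 rotate right-handed about the x-axis with cos θ = 5/13, sin θ = -12/13: (-3, 1, 6) → (-3, 77/13, 18/13); (4, 1, -12) → (4, -139/13, -72/13)
T4 scale by (3, -3, -3): (-3, 77/13, 18/13) → (-9, -231/13, -54/13); (4, -139/13, -72/13) → (12, 417/13, 216/13)
T5 reflect across y = 0: (-9, -231/13, -54/13) → (-9, 231/13, -54/13); (12, 417/13, 216/13) → (12, -417/13, 216/13)
T6 shear: y ← y + 1/2·z: (-9, 231/13, -54/13) → (-9, 204/13, -54/13); (12, -417/13, 216/13) → (12, -309/13, 216/13)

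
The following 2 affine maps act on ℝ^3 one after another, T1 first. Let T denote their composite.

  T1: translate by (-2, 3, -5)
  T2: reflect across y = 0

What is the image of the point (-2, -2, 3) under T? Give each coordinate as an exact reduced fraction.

T(p) = (-4, -1, -2)

T1 translate by (-2, 3, -5): (-2, -2, 3) → (-4, 1, -2)
T2 reflect across y = 0: (-4, 1, -2) → (-4, -1, -2)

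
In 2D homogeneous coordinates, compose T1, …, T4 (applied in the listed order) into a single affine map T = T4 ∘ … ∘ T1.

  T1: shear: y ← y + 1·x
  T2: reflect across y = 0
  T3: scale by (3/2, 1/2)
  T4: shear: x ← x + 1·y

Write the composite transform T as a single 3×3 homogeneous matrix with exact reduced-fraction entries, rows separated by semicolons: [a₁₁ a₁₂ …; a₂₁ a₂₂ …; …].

T = [1 -1/2 0; -1/2 -1/2 0; 0 0 1]

T1 = [1 0 0; 1 1 0; 0 0 1]
T2·T1 = [1 0 0; -1 -1 0; 0 0 1]
T3·…·T1 = [3/2 0 0; -1/2 -1/2 0; 0 0 1]
T4·…·T1 = [1 -1/2 0; -1/2 -1/2 0; 0 0 1]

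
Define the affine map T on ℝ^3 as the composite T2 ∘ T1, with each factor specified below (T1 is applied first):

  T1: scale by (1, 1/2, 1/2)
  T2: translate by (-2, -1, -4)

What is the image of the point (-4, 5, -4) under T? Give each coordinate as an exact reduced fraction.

T1 scale by (1, 1/2, 1/2): (-4, 5, -4) → (-4, 5/2, -2)
T2 translate by (-2, -1, -4): (-4, 5/2, -2) → (-6, 3/2, -6)

T(p) = (-6, 3/2, -6)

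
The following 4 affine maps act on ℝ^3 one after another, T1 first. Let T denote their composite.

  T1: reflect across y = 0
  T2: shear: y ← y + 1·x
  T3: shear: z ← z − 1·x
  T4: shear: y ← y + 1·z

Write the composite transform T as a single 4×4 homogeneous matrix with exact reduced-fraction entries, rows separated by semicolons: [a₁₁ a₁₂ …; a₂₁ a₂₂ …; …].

T = [1 0 0 0; 0 -1 1 0; -1 0 1 0; 0 0 0 1]

T1 = [1 0 0 0; 0 -1 0 0; 0 0 1 0; 0 0 0 1]
T2·T1 = [1 0 0 0; 1 -1 0 0; 0 0 1 0; 0 0 0 1]
T3·…·T1 = [1 0 0 0; 1 -1 0 0; -1 0 1 0; 0 0 0 1]
T4·…·T1 = [1 0 0 0; 0 -1 1 0; -1 0 1 0; 0 0 0 1]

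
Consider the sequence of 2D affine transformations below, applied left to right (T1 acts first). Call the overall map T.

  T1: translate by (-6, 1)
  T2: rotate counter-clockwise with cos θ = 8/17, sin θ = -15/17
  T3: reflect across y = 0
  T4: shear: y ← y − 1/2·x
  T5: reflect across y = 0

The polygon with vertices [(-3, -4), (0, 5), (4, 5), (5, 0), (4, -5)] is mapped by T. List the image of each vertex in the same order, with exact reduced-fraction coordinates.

T1 translate by (-6, 1): (-3, -4) → (-9, -3); (0, 5) → (-6, 6); (4, 5) → (-2, 6); (5, 0) → (-1, 1); (4, -5) → (-2, -4)
T2 rotate counter-clockwise with cos θ = 8/17, sin θ = -15/17: (-9, -3) → (-117/17, 111/17); (-6, 6) → (42/17, 138/17); (-2, 6) → (74/17, 78/17); (-1, 1) → (7/17, 23/17); (-2, -4) → (-76/17, -2/17)
T3 reflect across y = 0: (-117/17, 111/17) → (-117/17, -111/17); (42/17, 138/17) → (42/17, -138/17); (74/17, 78/17) → (74/17, -78/17); (7/17, 23/17) → (7/17, -23/17); (-76/17, -2/17) → (-76/17, 2/17)
T4 shear: y ← y − 1/2·x: (-117/17, -111/17) → (-117/17, -105/34); (42/17, -138/17) → (42/17, -159/17); (74/17, -78/17) → (74/17, -115/17); (7/17, -23/17) → (7/17, -53/34); (-76/17, 2/17) → (-76/17, 40/17)
T5 reflect across y = 0: (-117/17, -105/34) → (-117/17, 105/34); (42/17, -159/17) → (42/17, 159/17); (74/17, -115/17) → (74/17, 115/17); (7/17, -53/34) → (7/17, 53/34); (-76/17, 40/17) → (-76/17, -40/17)

image vertices: (-117/17, 105/34), (42/17, 159/17), (74/17, 115/17), (7/17, 53/34), (-76/17, -40/17)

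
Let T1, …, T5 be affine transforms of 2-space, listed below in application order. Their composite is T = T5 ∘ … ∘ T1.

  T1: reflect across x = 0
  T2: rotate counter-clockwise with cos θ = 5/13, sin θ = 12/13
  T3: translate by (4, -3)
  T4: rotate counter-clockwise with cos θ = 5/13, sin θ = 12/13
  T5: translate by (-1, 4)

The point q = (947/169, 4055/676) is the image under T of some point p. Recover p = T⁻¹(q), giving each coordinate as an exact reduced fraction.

p = (2, -5/4)

T1 = [-1 0 0; 0 1 0; 0 0 1]
T2·T1 = [-5/13 -12/13 0; -12/13 5/13 0; 0 0 1]
T3·…·T1 = [-5/13 -12/13 4; -12/13 5/13 -3; 0 0 1]
T4·…·T1 = [119/169 -120/169 56/13; -120/169 -119/169 33/13; 0 0 1]
T5·…·T1 = [119/169 -120/169 43/13; -120/169 -119/169 85/13; 0 0 1]
det M = -1; M⁻¹ = [119/169 -120/169 391/169; -120/169 -119/169 1175/169; 0 0 1]
M⁻¹ · (947/169, 4055/676)ᵀ = (2, -5/4)ᵀ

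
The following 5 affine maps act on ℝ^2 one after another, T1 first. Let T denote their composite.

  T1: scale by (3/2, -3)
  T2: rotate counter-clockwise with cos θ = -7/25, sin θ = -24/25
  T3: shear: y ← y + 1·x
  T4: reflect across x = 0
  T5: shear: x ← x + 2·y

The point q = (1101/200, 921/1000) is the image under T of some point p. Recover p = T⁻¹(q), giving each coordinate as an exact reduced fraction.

p = (-9/4, 8/5)

T1 = [3/2 0 0; 0 -3 0; 0 0 1]
T2·T1 = [-21/50 -72/25 0; -36/25 21/25 0; 0 0 1]
T3·…·T1 = [-21/50 -72/25 0; -93/50 -51/25 0; 0 0 1]
T4·…·T1 = [21/50 72/25 0; -93/50 -51/25 0; 0 0 1]
T5·…·T1 = [-33/10 -6/5 0; -93/50 -51/25 0; 0 0 1]
det M = 9/2; M⁻¹ = [-34/75 4/15 0; 31/75 -11/15 0; 0 0 1]
M⁻¹ · (1101/200, 921/1000)ᵀ = (-9/4, 8/5)ᵀ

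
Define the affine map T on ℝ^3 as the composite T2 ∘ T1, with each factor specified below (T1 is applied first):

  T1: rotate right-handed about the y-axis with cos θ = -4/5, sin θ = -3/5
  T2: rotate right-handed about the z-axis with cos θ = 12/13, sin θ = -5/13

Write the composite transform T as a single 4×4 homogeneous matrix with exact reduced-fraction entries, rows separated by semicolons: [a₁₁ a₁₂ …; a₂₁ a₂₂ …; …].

T = [-48/65 5/13 -36/65 0; 4/13 12/13 3/13 0; 3/5 0 -4/5 0; 0 0 0 1]

T1 = [-4/5 0 -3/5 0; 0 1 0 0; 3/5 0 -4/5 0; 0 0 0 1]
T2·T1 = [-48/65 5/13 -36/65 0; 4/13 12/13 3/13 0; 3/5 0 -4/5 0; 0 0 0 1]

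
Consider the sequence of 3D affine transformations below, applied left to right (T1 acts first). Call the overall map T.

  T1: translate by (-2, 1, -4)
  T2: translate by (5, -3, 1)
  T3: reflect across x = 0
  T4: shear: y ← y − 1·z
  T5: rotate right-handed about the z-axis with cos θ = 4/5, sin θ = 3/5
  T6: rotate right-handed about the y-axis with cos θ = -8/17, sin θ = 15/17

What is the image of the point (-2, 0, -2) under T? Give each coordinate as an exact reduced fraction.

T(p) = (-271/85, 9/5, 79/17)

T1 translate by (-2, 1, -4): (-2, 0, -2) → (-4, 1, -6)
T2 translate by (5, -3, 1): (-4, 1, -6) → (1, -2, -5)
T3 reflect across x = 0: (1, -2, -5) → (-1, -2, -5)
T4 shear: y ← y − 1·z: (-1, -2, -5) → (-1, 3, -5)
T5 rotate right-handed about the z-axis with cos θ = 4/5, sin θ = 3/5: (-1, 3, -5) → (-13/5, 9/5, -5)
T6 rotate right-handed about the y-axis with cos θ = -8/17, sin θ = 15/17: (-13/5, 9/5, -5) → (-271/85, 9/5, 79/17)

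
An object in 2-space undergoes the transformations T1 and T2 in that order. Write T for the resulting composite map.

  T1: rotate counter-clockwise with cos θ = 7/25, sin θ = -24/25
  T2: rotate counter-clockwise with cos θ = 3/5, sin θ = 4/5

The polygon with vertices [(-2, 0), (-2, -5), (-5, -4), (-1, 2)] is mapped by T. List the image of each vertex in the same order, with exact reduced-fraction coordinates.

T1 rotate counter-clockwise with cos θ = 7/25, sin θ = -24/25: (-2, 0) → (-14/25, 48/25); (-2, -5) → (-134/25, 13/25); (-5, -4) → (-131/25, 92/25); (-1, 2) → (41/25, 38/25)
T2 rotate counter-clockwise with cos θ = 3/5, sin θ = 4/5: (-14/25, 48/25) → (-234/125, 88/125); (-134/25, 13/25) → (-454/125, -497/125); (-131/25, 92/25) → (-761/125, -248/125); (41/25, 38/25) → (-29/125, 278/125)

image vertices: (-234/125, 88/125), (-454/125, -497/125), (-761/125, -248/125), (-29/125, 278/125)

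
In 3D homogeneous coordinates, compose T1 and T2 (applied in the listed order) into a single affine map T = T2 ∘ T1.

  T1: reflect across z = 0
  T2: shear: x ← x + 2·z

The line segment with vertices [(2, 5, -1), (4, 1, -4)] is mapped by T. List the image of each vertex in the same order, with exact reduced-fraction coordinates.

T1 reflect across z = 0: (2, 5, -1) → (2, 5, 1); (4, 1, -4) → (4, 1, 4)
T2 shear: x ← x + 2·z: (2, 5, 1) → (4, 5, 1); (4, 1, 4) → (12, 1, 4)

image vertices: (4, 5, 1), (12, 1, 4)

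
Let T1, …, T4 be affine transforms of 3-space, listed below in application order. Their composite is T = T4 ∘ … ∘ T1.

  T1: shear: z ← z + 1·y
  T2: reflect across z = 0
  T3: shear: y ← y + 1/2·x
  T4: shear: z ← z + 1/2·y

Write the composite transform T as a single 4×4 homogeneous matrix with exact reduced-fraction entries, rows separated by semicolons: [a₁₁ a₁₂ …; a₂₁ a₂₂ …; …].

T1 = [1 0 0 0; 0 1 0 0; 0 1 1 0; 0 0 0 1]
T2·T1 = [1 0 0 0; 0 1 0 0; 0 -1 -1 0; 0 0 0 1]
T3·…·T1 = [1 0 0 0; 1/2 1 0 0; 0 -1 -1 0; 0 0 0 1]
T4·…·T1 = [1 0 0 0; 1/2 1 0 0; 1/4 -1/2 -1 0; 0 0 0 1]

T = [1 0 0 0; 1/2 1 0 0; 1/4 -1/2 -1 0; 0 0 0 1]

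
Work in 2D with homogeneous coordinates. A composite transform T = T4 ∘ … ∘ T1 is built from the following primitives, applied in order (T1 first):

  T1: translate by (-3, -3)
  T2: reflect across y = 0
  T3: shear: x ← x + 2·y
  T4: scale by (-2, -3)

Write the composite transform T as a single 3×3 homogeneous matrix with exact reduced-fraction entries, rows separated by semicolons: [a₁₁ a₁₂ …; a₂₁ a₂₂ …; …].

T = [-2 4 -6; 0 3 -9; 0 0 1]

T1 = [1 0 -3; 0 1 -3; 0 0 1]
T2·T1 = [1 0 -3; 0 -1 3; 0 0 1]
T3·…·T1 = [1 -2 3; 0 -1 3; 0 0 1]
T4·…·T1 = [-2 4 -6; 0 3 -9; 0 0 1]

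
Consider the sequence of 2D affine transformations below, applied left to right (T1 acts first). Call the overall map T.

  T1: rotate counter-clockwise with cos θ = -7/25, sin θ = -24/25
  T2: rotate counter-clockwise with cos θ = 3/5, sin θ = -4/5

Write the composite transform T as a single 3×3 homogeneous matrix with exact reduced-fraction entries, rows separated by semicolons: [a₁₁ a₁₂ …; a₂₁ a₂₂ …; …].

T = [-117/125 44/125 0; -44/125 -117/125 0; 0 0 1]

T1 = [-7/25 24/25 0; -24/25 -7/25 0; 0 0 1]
T2·T1 = [-117/125 44/125 0; -44/125 -117/125 0; 0 0 1]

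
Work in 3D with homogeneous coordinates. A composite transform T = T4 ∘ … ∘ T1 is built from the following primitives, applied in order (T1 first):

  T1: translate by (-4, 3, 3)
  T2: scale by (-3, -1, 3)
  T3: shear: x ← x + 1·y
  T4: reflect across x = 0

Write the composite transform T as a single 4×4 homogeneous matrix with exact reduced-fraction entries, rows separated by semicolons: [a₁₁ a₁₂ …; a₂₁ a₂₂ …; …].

T1 = [1 0 0 -4; 0 1 0 3; 0 0 1 3; 0 0 0 1]
T2·T1 = [-3 0 0 12; 0 -1 0 -3; 0 0 3 9; 0 0 0 1]
T3·…·T1 = [-3 -1 0 9; 0 -1 0 -3; 0 0 3 9; 0 0 0 1]
T4·…·T1 = [3 1 0 -9; 0 -1 0 -3; 0 0 3 9; 0 0 0 1]

T = [3 1 0 -9; 0 -1 0 -3; 0 0 3 9; 0 0 0 1]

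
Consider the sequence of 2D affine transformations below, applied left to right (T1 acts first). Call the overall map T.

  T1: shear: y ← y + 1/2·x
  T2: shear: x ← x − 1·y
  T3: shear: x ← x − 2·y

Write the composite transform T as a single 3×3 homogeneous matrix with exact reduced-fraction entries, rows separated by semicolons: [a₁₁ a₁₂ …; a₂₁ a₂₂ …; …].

T = [-1/2 -3 0; 1/2 1 0; 0 0 1]

T1 = [1 0 0; 1/2 1 0; 0 0 1]
T2·T1 = [1/2 -1 0; 1/2 1 0; 0 0 1]
T3·…·T1 = [-1/2 -3 0; 1/2 1 0; 0 0 1]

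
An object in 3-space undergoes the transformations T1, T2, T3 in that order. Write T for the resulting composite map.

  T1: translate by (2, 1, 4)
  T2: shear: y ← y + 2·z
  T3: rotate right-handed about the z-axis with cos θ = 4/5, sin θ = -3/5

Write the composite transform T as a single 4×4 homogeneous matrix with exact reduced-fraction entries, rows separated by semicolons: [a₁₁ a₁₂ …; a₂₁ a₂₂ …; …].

T1 = [1 0 0 2; 0 1 0 1; 0 0 1 4; 0 0 0 1]
T2·T1 = [1 0 0 2; 0 1 2 9; 0 0 1 4; 0 0 0 1]
T3·…·T1 = [4/5 3/5 6/5 7; -3/5 4/5 8/5 6; 0 0 1 4; 0 0 0 1]

T = [4/5 3/5 6/5 7; -3/5 4/5 8/5 6; 0 0 1 4; 0 0 0 1]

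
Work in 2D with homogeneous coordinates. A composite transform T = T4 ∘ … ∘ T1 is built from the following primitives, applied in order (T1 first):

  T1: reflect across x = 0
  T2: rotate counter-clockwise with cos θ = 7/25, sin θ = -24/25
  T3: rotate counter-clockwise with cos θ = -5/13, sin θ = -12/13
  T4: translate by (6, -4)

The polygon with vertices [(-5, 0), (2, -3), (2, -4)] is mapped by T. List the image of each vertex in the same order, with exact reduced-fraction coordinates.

T1 reflect across x = 0: (-5, 0) → (5, 0); (2, -3) → (-2, -3); (2, -4) → (-2, -4)
T2 rotate counter-clockwise with cos θ = 7/25, sin θ = -24/25: (5, 0) → (7/5, -24/5); (-2, -3) → (-86/25, 27/25); (-2, -4) → (-22/5, 4/5)
T3 rotate counter-clockwise with cos θ = -5/13, sin θ = -12/13: (7/5, -24/5) → (-323/65, 36/65); (-86/25, 27/25) → (58/25, 69/25); (-22/5, 4/5) → (158/65, 244/65)
T4 translate by (6, -4): (-323/65, 36/65) → (67/65, -224/65); (58/25, 69/25) → (208/25, -31/25); (158/65, 244/65) → (548/65, -16/65)

image vertices: (67/65, -224/65), (208/25, -31/25), (548/65, -16/65)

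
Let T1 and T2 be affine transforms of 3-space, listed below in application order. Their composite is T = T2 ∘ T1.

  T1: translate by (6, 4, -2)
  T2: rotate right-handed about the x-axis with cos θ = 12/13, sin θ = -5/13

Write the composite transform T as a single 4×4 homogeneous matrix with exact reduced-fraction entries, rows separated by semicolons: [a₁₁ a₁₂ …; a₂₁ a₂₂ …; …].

T = [1 0 0 6; 0 12/13 5/13 38/13; 0 -5/13 12/13 -44/13; 0 0 0 1]

T1 = [1 0 0 6; 0 1 0 4; 0 0 1 -2; 0 0 0 1]
T2·T1 = [1 0 0 6; 0 12/13 5/13 38/13; 0 -5/13 12/13 -44/13; 0 0 0 1]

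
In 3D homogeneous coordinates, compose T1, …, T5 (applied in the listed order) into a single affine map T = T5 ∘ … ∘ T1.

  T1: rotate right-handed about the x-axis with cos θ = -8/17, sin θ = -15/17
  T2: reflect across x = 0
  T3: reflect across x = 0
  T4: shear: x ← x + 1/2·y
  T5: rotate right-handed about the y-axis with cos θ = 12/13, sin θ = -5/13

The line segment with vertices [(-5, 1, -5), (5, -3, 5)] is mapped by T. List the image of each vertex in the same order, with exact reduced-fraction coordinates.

T1 rotate right-handed about the x-axis with cos θ = -8/17, sin θ = -15/17: (-5, 1, -5) → (-5, -83/17, 25/17); (5, -3, 5) → (5, 99/17, 5/17)
T2 reflect across x = 0: (-5, -83/17, 25/17) → (5, -83/17, 25/17); (5, 99/17, 5/17) → (-5, 99/17, 5/17)
T3 reflect across x = 0: (5, -83/17, 25/17) → (-5, -83/17, 25/17); (-5, 99/17, 5/17) → (5, 99/17, 5/17)
T4 shear: x ← x + 1/2·y: (-5, -83/17, 25/17) → (-253/34, -83/17, 25/17); (5, 99/17, 5/17) → (269/34, 99/17, 5/17)
T5 rotate right-handed about the y-axis with cos θ = 12/13, sin θ = -5/13: (-253/34, -83/17, 25/17) → (-1643/221, -83/17, -665/442); (269/34, 99/17, 5/17) → (1589/221, 99/17, 1465/442)

image vertices: (-1643/221, -83/17, -665/442), (1589/221, 99/17, 1465/442)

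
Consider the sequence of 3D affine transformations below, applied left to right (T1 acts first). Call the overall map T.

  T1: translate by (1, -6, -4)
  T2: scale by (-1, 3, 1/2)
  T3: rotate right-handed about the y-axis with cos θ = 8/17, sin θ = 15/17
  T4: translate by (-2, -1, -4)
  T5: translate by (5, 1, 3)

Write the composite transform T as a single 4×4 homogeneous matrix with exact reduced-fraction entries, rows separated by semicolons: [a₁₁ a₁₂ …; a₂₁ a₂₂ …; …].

T1 = [1 0 0 1; 0 1 0 -6; 0 0 1 -4; 0 0 0 1]
T2·T1 = [-1 0 0 -1; 0 3 0 -18; 0 0 1/2 -2; 0 0 0 1]
T3·…·T1 = [-8/17 0 15/34 -38/17; 0 3 0 -18; 15/17 0 4/17 -1/17; 0 0 0 1]
T4·…·T1 = [-8/17 0 15/34 -72/17; 0 3 0 -19; 15/17 0 4/17 -69/17; 0 0 0 1]
T5·…·T1 = [-8/17 0 15/34 13/17; 0 3 0 -18; 15/17 0 4/17 -18/17; 0 0 0 1]

T = [-8/17 0 15/34 13/17; 0 3 0 -18; 15/17 0 4/17 -18/17; 0 0 0 1]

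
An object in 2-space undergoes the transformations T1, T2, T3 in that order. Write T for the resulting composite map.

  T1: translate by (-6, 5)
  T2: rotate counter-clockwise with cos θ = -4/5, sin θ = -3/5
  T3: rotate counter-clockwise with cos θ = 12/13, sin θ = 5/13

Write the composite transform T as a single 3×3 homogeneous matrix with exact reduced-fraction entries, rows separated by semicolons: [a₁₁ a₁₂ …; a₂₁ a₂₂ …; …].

T1 = [1 0 -6; 0 1 5; 0 0 1]
T2·T1 = [-4/5 3/5 39/5; -3/5 -4/5 -2/5; 0 0 1]
T3·…·T1 = [-33/65 56/65 478/65; -56/65 -33/65 171/65; 0 0 1]

T = [-33/65 56/65 478/65; -56/65 -33/65 171/65; 0 0 1]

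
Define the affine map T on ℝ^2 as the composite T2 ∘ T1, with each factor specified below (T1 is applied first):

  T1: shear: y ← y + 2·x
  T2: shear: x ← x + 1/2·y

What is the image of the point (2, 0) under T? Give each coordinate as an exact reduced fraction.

T(p) = (4, 4)

T1 shear: y ← y + 2·x: (2, 0) → (2, 4)
T2 shear: x ← x + 1/2·y: (2, 4) → (4, 4)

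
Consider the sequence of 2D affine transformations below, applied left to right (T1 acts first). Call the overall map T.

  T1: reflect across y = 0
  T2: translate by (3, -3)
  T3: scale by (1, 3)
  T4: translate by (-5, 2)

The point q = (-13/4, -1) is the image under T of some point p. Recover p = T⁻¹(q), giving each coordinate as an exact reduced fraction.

T1 = [1 0 0; 0 -1 0; 0 0 1]
T2·T1 = [1 0 3; 0 -1 -3; 0 0 1]
T3·…·T1 = [1 0 3; 0 -3 -9; 0 0 1]
T4·…·T1 = [1 0 -2; 0 -3 -7; 0 0 1]
det M = -3; M⁻¹ = [1 0 2; 0 -1/3 -7/3; 0 0 1]
M⁻¹ · (-13/4, -1)ᵀ = (-5/4, -2)ᵀ

p = (-5/4, -2)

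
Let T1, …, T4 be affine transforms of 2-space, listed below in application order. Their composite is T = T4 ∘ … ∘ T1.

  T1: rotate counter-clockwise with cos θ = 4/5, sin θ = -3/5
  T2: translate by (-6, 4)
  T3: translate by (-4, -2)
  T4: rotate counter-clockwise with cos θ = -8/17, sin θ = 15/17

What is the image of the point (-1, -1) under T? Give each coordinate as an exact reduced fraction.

T1 rotate counter-clockwise with cos θ = 4/5, sin θ = -3/5: (-1, -1) → (-7/5, -1/5)
T2 translate by (-6, 4): (-7/5, -1/5) → (-37/5, 19/5)
T3 translate by (-4, -2): (-37/5, 19/5) → (-57/5, 9/5)
T4 rotate counter-clockwise with cos θ = -8/17, sin θ = 15/17: (-57/5, 9/5) → (321/85, -927/85)

T(p) = (321/85, -927/85)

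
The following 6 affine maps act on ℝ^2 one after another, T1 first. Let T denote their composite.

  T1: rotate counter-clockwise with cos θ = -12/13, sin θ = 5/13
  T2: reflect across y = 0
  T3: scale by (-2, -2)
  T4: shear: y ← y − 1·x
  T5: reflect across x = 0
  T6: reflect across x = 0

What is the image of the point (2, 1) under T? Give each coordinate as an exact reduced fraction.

T(p) = (58/13, -62/13)

T1 rotate counter-clockwise with cos θ = -12/13, sin θ = 5/13: (2, 1) → (-29/13, -2/13)
T2 reflect across y = 0: (-29/13, -2/13) → (-29/13, 2/13)
T3 scale by (-2, -2): (-29/13, 2/13) → (58/13, -4/13)
T4 shear: y ← y − 1·x: (58/13, -4/13) → (58/13, -62/13)
T5 reflect across x = 0: (58/13, -62/13) → (-58/13, -62/13)
T6 reflect across x = 0: (-58/13, -62/13) → (58/13, -62/13)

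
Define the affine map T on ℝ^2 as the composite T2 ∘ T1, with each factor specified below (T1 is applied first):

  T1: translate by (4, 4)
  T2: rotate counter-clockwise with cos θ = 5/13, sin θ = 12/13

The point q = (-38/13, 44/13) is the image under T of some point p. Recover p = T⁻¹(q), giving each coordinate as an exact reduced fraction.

p = (-2, 0)

T1 = [1 0 4; 0 1 4; 0 0 1]
T2·T1 = [5/13 -12/13 -28/13; 12/13 5/13 68/13; 0 0 1]
det M = 1; M⁻¹ = [5/13 12/13 -4; -12/13 5/13 -4; 0 0 1]
M⁻¹ · (-38/13, 44/13)ᵀ = (-2, 0)ᵀ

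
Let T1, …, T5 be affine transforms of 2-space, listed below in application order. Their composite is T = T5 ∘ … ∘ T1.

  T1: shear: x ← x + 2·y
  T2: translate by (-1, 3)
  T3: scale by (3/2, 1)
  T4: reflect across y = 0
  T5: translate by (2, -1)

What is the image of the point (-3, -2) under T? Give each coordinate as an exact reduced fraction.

T(p) = (-10, -2)

T1 shear: x ← x + 2·y: (-3, -2) → (-7, -2)
T2 translate by (-1, 3): (-7, -2) → (-8, 1)
T3 scale by (3/2, 1): (-8, 1) → (-12, 1)
T4 reflect across y = 0: (-12, 1) → (-12, -1)
T5 translate by (2, -1): (-12, -1) → (-10, -2)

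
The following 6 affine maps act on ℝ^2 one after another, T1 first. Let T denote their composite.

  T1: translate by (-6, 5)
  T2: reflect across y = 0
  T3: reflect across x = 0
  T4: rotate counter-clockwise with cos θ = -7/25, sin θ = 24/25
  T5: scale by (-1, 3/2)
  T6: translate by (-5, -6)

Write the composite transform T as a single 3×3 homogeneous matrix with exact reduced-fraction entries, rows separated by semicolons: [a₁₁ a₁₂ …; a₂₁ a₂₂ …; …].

T1 = [1 0 -6; 0 1 5; 0 0 1]
T2·T1 = [1 0 -6; 0 -1 -5; 0 0 1]
T3·…·T1 = [-1 0 6; 0 -1 -5; 0 0 1]
T4·…·T1 = [7/25 24/25 78/25; -24/25 7/25 179/25; 0 0 1]
T5·…·T1 = [-7/25 -24/25 -78/25; -36/25 21/50 537/50; 0 0 1]
T6·…·T1 = [-7/25 -24/25 -203/25; -36/25 21/50 237/50; 0 0 1]

T = [-7/25 -24/25 -203/25; -36/25 21/50 237/50; 0 0 1]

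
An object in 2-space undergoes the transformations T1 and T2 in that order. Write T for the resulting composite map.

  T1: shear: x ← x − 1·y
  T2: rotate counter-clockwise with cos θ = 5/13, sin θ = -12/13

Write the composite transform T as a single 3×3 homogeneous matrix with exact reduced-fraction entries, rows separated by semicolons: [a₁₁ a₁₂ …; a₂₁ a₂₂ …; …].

T = [5/13 7/13 0; -12/13 17/13 0; 0 0 1]

T1 = [1 -1 0; 0 1 0; 0 0 1]
T2·T1 = [5/13 7/13 0; -12/13 17/13 0; 0 0 1]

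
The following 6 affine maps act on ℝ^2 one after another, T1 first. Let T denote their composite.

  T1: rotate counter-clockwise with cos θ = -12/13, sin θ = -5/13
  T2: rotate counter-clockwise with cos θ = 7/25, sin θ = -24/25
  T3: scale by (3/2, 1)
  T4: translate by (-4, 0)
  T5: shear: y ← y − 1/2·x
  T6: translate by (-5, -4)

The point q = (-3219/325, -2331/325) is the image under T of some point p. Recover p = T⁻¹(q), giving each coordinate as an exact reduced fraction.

T1 = [-12/13 5/13 0; -5/13 -12/13 0; 0 0 1]
T2·T1 = [-204/325 -253/325 0; 253/325 -204/325 0; 0 0 1]
T3·…·T1 = [-306/325 -759/650 0; 253/325 -204/325 0; 0 0 1]
T4·…·T1 = [-306/325 -759/650 -4; 253/325 -204/325 0; 0 0 1]
T5·…·T1 = [-306/325 -759/650 -4; 406/325 -57/1300 2; 0 0 1]
T6·…·T1 = [-306/325 -759/650 -9; 406/325 -57/1300 -2; 0 0 1]
det M = 3/2; M⁻¹ = [-19/650 253/325 841/650; -812/975 -204/325 -2844/325; 0 0 1]
M⁻¹ · (-3219/325, -2331/325)ᵀ = (-4, 4)ᵀ

p = (-4, 4)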